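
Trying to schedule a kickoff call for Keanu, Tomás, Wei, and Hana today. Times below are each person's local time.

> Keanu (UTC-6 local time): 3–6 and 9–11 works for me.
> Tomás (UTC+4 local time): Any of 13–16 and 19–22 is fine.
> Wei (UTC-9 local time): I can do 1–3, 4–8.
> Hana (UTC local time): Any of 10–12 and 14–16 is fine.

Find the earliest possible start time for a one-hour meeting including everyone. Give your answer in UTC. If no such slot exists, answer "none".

Keanu in UTC: 09:00-12:00, 15:00-17:00 (add 6h to convert from UTC-6).
Tomás in UTC: 09:00-12:00, 15:00-18:00 (subtract 4h to convert from UTC+4).
Wei in UTC: 10:00-12:00, 13:00-17:00 (add 9h to convert from UTC-9).
Hana in UTC: 10:00-12:00, 14:00-16:00.
Keanu ∩ Tomás: 09:00-12:00, 15:00-17:00.
Keanu ∩ Tomás ∩ Wei: 10:00-12:00, 15:00-17:00.
Keanu ∩ Tomás ∩ Wei ∩ Hana: 10:00-12:00, 15:00-16:00.
The first common window of at least 60 minutes is 10:00-12:00, so the earliest start is 10:00.

10:00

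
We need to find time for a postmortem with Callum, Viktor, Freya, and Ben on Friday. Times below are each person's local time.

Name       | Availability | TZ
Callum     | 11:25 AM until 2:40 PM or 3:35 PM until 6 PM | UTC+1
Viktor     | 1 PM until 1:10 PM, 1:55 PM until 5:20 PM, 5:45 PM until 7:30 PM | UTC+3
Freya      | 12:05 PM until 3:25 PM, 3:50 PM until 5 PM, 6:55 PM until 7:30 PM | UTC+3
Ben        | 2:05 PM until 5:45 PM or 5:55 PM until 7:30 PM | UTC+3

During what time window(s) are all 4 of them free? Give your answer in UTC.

11:05-12:25, 12:50-13:40, 15:55-16:30

Callum in UTC: 10:25-13:40, 14:35-17:00 (subtract 1h to convert from UTC+1).
Viktor in UTC: 10:00-10:10, 10:55-14:20, 14:45-16:30 (subtract 3h to convert from UTC+3).
Freya in UTC: 09:05-12:25, 12:50-14:00, 15:55-16:30 (subtract 3h to convert from UTC+3).
Ben in UTC: 11:05-14:45, 14:55-16:30 (subtract 3h to convert from UTC+3).
Callum ∩ Viktor: 10:55-13:40, 14:45-16:30.
Callum ∩ Viktor ∩ Freya: 10:55-12:25, 12:50-13:40, 15:55-16:30.
Callum ∩ Viktor ∩ Freya ∩ Ben: 11:05-12:25, 12:50-13:40, 15:55-16:30.
Those are the intersection windows.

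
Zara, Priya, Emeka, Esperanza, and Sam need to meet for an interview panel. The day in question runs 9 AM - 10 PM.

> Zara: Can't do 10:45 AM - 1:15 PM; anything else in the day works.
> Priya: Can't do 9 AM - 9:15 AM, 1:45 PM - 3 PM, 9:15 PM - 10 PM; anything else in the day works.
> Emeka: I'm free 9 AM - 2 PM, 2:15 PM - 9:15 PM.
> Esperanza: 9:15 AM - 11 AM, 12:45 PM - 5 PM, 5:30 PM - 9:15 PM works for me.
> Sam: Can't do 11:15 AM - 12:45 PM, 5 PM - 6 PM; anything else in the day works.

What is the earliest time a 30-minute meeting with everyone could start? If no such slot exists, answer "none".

Zara free: 09:00-10:45, 13:15-22:00 (invert busy blocks within the working day).
Priya free: 09:15-13:45, 15:00-21:15 (invert busy blocks within the working day).
Emeka free: 09:00-14:00, 14:15-21:15.
Esperanza free: 09:15-11:00, 12:45-17:00, 17:30-21:15.
Sam free: 09:00-11:15, 12:45-17:00, 18:00-22:00 (invert busy blocks within the working day).
Zara ∩ Priya: 09:15-10:45, 13:15-13:45, 15:00-21:15.
Zara ∩ Priya ∩ Emeka: 09:15-10:45, 13:15-13:45, 15:00-21:15.
Zara ∩ Priya ∩ Emeka ∩ Esperanza: 09:15-10:45, 13:15-13:45, 15:00-17:00, 17:30-21:15.
Zara ∩ Priya ∩ Emeka ∩ Esperanza ∩ Sam: 09:15-10:45, 13:15-13:45, 15:00-17:00, 18:00-21:15.
The first common window of at least 30 minutes is 09:15-10:45, so the earliest start is 09:15.

09:15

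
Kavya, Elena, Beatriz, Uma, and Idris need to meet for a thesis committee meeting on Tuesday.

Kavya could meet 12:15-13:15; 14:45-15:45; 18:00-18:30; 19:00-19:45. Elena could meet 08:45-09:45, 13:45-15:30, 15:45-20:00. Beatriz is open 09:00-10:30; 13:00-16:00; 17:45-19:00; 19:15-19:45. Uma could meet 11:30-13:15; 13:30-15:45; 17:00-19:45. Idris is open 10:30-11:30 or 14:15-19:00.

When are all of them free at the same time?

14:45-15:30, 18:00-18:30

Kavya ∩ Elena: 14:45-15:30, 18:00-18:30, 19:00-19:45.
Kavya ∩ Elena ∩ Beatriz: 14:45-15:30, 18:00-18:30, 19:15-19:45.
Kavya ∩ Elena ∩ Beatriz ∩ Uma: 14:45-15:30, 18:00-18:30, 19:15-19:45.
Kavya ∩ Elena ∩ Beatriz ∩ Uma ∩ Idris: 14:45-15:30, 18:00-18:30.
So the common availability across everyone is 14:45-15:30, 18:00-18:30.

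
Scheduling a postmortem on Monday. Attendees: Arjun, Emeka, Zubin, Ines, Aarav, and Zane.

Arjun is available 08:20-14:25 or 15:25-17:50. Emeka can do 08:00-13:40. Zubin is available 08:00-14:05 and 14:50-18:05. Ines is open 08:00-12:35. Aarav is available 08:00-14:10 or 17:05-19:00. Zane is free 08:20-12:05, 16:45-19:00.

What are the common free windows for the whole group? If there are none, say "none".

08:20-12:05

Arjun ∩ Emeka: 08:20-13:40.
Arjun ∩ Emeka ∩ Zubin: 08:20-13:40.
Arjun ∩ Emeka ∩ Zubin ∩ Ines: 08:20-12:35.
Arjun ∩ Emeka ∩ Zubin ∩ Ines ∩ Aarav: 08:20-12:35.
Arjun ∩ Emeka ∩ Zubin ∩ Ines ∩ Aarav ∩ Zane: 08:20-12:05.
So the common availability across everyone is 08:20-12:05.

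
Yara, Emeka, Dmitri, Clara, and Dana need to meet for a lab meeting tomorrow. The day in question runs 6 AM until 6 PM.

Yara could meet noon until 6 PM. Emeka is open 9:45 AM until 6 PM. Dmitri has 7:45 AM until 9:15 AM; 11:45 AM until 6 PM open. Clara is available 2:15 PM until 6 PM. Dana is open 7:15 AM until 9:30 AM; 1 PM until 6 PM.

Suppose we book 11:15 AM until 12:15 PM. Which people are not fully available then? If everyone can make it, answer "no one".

Yara: not fully free for 11:15-12:15. Emeka: free for 11:15-12:15. Dmitri: not fully free for 11:15-12:15. Clara: not fully free for 11:15-12:15. Dana: not fully free for 11:15-12:15.

Clara, Dana, Dmitri, Yara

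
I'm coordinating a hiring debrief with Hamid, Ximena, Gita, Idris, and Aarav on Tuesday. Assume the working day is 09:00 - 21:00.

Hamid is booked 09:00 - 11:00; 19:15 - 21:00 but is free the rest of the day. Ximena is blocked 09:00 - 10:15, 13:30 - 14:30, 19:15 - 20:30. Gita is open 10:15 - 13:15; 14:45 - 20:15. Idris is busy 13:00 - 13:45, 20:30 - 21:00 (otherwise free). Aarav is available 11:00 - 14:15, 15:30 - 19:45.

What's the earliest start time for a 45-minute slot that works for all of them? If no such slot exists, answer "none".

11:00

Hamid free: 11:00-19:15 (invert busy blocks within the working day).
Ximena free: 10:15-13:30, 14:30-19:15, 20:30-21:00 (invert busy blocks within the working day).
Gita free: 10:15-13:15, 14:45-20:15.
Idris free: 09:00-13:00, 13:45-20:30 (invert busy blocks within the working day).
Aarav free: 11:00-14:15, 15:30-19:45.
Hamid ∩ Ximena: 11:00-13:30, 14:30-19:15.
Hamid ∩ Ximena ∩ Gita: 11:00-13:15, 14:45-19:15.
Hamid ∩ Ximena ∩ Gita ∩ Idris: 11:00-13:00, 14:45-19:15.
Hamid ∩ Ximena ∩ Gita ∩ Idris ∩ Aarav: 11:00-13:00, 15:30-19:15.
The first common window of at least 45 minutes is 11:00-13:00, so the earliest start is 11:00.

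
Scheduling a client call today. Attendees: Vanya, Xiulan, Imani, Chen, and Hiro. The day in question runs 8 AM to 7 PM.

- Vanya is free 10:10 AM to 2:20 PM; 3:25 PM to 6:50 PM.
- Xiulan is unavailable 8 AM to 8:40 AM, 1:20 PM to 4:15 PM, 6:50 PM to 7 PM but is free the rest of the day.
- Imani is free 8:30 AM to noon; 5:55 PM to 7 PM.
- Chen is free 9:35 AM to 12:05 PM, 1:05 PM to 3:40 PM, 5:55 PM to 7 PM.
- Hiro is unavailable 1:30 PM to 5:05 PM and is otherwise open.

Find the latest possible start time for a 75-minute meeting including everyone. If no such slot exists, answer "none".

Vanya free: 10:10-14:20, 15:25-18:50.
Xiulan free: 08:40-13:20, 16:15-18:50 (invert busy blocks within the working day).
Imani free: 08:30-12:00, 17:55-19:00.
Chen free: 09:35-12:05, 13:05-15:40, 17:55-19:00.
Hiro free: 08:00-13:30, 17:05-19:00 (invert busy blocks within the working day).
Vanya ∩ Xiulan: 10:10-13:20, 16:15-18:50.
Vanya ∩ Xiulan ∩ Imani: 10:10-12:00, 17:55-18:50.
Vanya ∩ Xiulan ∩ Imani ∩ Chen: 10:10-12:00, 17:55-18:50.
Vanya ∩ Xiulan ∩ Imani ∩ Chen ∩ Hiro: 10:10-12:00, 17:55-18:50.
So the common availability across everyone is 10:10-12:00, 17:55-18:50.
The last common window of at least 75 minutes is 10:10-12:00; a 75-minute meeting can start as late as 10:45 and still end by 12:00.

10:45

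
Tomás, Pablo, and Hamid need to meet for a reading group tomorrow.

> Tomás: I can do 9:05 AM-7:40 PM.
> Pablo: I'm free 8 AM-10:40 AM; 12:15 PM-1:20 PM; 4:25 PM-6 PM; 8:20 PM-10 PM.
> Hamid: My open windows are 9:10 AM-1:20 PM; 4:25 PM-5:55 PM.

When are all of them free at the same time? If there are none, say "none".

09:10-10:40, 12:15-13:20, 16:25-17:55

Tomás ∩ Pablo: 09:05-10:40, 12:15-13:20, 16:25-18:00.
Tomás ∩ Pablo ∩ Hamid: 09:10-10:40, 12:15-13:20, 16:25-17:55.
So the common availability across everyone is 09:10-10:40, 12:15-13:20, 16:25-17:55.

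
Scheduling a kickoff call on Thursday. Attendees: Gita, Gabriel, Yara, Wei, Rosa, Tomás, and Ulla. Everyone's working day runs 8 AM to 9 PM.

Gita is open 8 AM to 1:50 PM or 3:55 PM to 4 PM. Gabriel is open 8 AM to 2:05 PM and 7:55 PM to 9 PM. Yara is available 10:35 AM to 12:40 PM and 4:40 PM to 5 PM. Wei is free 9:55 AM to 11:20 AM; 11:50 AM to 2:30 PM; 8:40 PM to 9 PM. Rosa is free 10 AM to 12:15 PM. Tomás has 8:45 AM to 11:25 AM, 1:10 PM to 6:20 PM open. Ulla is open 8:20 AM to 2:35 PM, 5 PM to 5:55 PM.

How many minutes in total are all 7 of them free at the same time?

45

Gita ∩ Gabriel: 08:00-13:50.
Gita ∩ Gabriel ∩ Yara: 10:35-12:40.
Gita ∩ Gabriel ∩ Yara ∩ Wei: 10:35-11:20, 11:50-12:40.
Gita ∩ Gabriel ∩ Yara ∩ Wei ∩ Rosa: 10:35-11:20, 11:50-12:15.
Gita ∩ Gabriel ∩ Yara ∩ Wei ∩ Rosa ∩ Tomás: 10:35-11:20.
Gita ∩ Gabriel ∩ Yara ∩ Wei ∩ Rosa ∩ Tomás ∩ Ulla: 10:35-11:20.
So the common availability across everyone is 10:35-11:20.
That's a single block of 45 minutes.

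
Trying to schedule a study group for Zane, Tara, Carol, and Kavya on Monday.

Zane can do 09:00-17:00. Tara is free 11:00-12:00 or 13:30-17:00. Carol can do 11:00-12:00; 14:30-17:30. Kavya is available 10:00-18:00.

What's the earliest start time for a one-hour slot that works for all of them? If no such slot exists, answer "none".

11:00

Zane ∩ Tara: 11:00-12:00, 13:30-17:00.
Zane ∩ Tara ∩ Carol: 11:00-12:00, 14:30-17:00.
Zane ∩ Tara ∩ Carol ∩ Kavya: 11:00-12:00, 14:30-17:00.
Those are the intersection windows.
The first common window of at least 60 minutes is 11:00-12:00, so the earliest start is 11:00.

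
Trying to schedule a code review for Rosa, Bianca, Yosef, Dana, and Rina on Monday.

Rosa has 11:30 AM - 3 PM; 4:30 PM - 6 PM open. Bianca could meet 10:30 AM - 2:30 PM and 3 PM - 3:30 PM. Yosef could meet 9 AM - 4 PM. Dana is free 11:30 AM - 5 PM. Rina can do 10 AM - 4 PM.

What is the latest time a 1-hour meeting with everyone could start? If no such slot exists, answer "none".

Rosa ∩ Bianca: 11:30-14:30.
Rosa ∩ Bianca ∩ Yosef: 11:30-14:30.
Rosa ∩ Bianca ∩ Yosef ∩ Dana: 11:30-14:30.
Rosa ∩ Bianca ∩ Yosef ∩ Dana ∩ Rina: 11:30-14:30.
Those are the intersection windows.
The last common window of at least 60 minutes is 11:30-14:30; a 60-minute meeting can start as late as 13:30 and still end by 14:30.

13:30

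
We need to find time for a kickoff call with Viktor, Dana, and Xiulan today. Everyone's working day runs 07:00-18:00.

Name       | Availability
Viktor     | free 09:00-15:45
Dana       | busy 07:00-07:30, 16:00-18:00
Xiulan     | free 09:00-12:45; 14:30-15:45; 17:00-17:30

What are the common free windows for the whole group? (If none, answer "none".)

Viktor free: 09:00-15:45.
Dana free: 07:30-16:00 (invert busy blocks within the working day).
Xiulan free: 09:00-12:45, 14:30-15:45, 17:00-17:30.
Viktor ∩ Dana: 09:00-15:45.
Viktor ∩ Dana ∩ Xiulan: 09:00-12:45, 14:30-15:45.
So the common availability across everyone is 09:00-12:45, 14:30-15:45.

09:00-12:45, 14:30-15:45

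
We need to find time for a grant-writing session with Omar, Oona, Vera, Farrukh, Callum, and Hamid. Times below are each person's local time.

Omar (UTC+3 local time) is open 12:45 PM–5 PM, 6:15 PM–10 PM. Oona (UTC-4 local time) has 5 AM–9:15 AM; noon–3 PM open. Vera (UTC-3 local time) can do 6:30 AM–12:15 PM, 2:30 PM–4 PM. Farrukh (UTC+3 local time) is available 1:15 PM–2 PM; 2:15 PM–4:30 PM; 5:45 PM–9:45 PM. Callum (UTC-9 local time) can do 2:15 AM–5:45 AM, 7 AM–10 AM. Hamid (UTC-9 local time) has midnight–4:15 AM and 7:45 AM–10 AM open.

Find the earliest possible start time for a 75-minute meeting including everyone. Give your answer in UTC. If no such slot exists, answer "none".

11:15

Omar in UTC: 09:45-14:00, 15:15-19:00 (subtract 3h to convert from UTC+3).
Oona in UTC: 09:00-13:15, 16:00-19:00 (add 4h to convert from UTC-4).
Vera in UTC: 09:30-15:15, 17:30-19:00 (add 3h to convert from UTC-3).
Farrukh in UTC: 10:15-11:00, 11:15-13:30, 14:45-18:45 (subtract 3h to convert from UTC+3).
Callum in UTC: 11:15-14:45, 16:00-19:00 (add 9h to convert from UTC-9).
Hamid in UTC: 09:00-13:15, 16:45-19:00 (add 9h to convert from UTC-9).
Omar ∩ Oona: 09:45-13:15, 16:00-19:00.
Omar ∩ Oona ∩ Vera: 09:45-13:15, 17:30-19:00.
Omar ∩ Oona ∩ Vera ∩ Farrukh: 10:15-11:00, 11:15-13:15, 17:30-18:45.
Omar ∩ Oona ∩ Vera ∩ Farrukh ∩ Callum: 11:15-13:15, 17:30-18:45.
Omar ∩ Oona ∩ Vera ∩ Farrukh ∩ Callum ∩ Hamid: 11:15-13:15, 17:30-18:45.
The first common window of at least 75 minutes is 11:15-13:15, so the earliest start is 11:15.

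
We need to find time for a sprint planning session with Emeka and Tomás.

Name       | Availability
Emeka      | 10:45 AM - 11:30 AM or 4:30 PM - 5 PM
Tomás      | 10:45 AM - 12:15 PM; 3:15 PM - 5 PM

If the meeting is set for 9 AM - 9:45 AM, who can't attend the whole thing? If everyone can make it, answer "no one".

Emeka, Tomás

Emeka: not fully free for 09:00-09:45. Tomás: not fully free for 09:00-09:45.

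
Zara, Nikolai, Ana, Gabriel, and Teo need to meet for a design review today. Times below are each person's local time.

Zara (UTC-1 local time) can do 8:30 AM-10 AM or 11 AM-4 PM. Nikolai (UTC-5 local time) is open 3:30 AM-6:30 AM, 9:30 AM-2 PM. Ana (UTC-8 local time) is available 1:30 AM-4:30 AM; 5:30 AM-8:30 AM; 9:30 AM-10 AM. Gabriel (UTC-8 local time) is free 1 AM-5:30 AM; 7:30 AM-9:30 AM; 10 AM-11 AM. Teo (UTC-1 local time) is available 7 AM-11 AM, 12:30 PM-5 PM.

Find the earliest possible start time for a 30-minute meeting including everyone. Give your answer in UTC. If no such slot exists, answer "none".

09:30

Zara in UTC: 09:30-11:00, 12:00-17:00 (add 1h to convert from UTC-1).
Nikolai in UTC: 08:30-11:30, 14:30-19:00 (add 5h to convert from UTC-5).
Ana in UTC: 09:30-12:30, 13:30-16:30, 17:30-18:00 (add 8h to convert from UTC-8).
Gabriel in UTC: 09:00-13:30, 15:30-17:30, 18:00-19:00 (add 8h to convert from UTC-8).
Teo in UTC: 08:00-12:00, 13:30-18:00 (add 1h to convert from UTC-1).
Zara ∩ Nikolai: 09:30-11:00, 14:30-17:00.
Zara ∩ Nikolai ∩ Ana: 09:30-11:00, 14:30-16:30.
Zara ∩ Nikolai ∩ Ana ∩ Gabriel: 09:30-11:00, 15:30-16:30.
Zara ∩ Nikolai ∩ Ana ∩ Gabriel ∩ Teo: 09:30-11:00, 15:30-16:30.
The first common window of at least 30 minutes is 09:30-11:00, so the earliest start is 09:30.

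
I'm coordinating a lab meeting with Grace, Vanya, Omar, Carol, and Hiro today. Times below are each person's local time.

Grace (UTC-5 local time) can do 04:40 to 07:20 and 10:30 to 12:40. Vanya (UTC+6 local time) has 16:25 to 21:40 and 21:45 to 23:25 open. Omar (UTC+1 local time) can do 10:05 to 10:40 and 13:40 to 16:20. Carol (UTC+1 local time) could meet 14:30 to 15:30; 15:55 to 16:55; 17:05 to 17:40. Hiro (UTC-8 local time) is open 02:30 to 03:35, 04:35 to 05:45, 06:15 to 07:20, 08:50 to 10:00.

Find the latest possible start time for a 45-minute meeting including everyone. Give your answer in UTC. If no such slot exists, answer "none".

Grace in UTC: 09:40-12:20, 15:30-17:40 (add 5h to convert from UTC-5).
Vanya in UTC: 10:25-15:40, 15:45-17:25 (subtract 6h to convert from UTC+6).
Omar in UTC: 09:05-09:40, 12:40-15:20 (subtract 1h to convert from UTC+1).
Carol in UTC: 13:30-14:30, 14:55-15:55, 16:05-16:40 (subtract 1h to convert from UTC+1).
Hiro in UTC: 10:30-11:35, 12:35-13:45, 14:15-15:20, 16:50-18:00 (add 8h to convert from UTC-8).
Grace ∩ Vanya: 10:25-12:20, 15:30-15:40, 15:45-17:25.
Grace ∩ Vanya ∩ Omar: ∅.
Grace ∩ Vanya ∩ Omar ∩ Carol: ∅.
Grace ∩ Vanya ∩ Omar ∩ Carol ∩ Hiro: ∅.
There is no time when everyone is free.
No common window is at least 45 minutes long.

none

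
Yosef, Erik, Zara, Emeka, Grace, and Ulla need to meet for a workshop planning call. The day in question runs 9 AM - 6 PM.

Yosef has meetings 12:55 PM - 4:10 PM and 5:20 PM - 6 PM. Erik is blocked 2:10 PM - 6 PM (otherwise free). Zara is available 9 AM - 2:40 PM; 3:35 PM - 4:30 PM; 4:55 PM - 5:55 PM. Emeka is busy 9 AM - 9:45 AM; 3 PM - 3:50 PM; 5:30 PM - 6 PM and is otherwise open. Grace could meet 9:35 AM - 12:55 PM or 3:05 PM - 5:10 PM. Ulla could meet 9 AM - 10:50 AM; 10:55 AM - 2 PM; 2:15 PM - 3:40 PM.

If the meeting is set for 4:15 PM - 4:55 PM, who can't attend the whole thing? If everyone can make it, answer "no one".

Yosef free: 09:00-12:55, 16:10-17:20 (invert busy blocks within the working day).
Erik free: 09:00-14:10 (invert busy blocks within the working day).
Zara free: 09:00-14:40, 15:35-16:30, 16:55-17:55.
Emeka free: 09:45-15:00, 15:50-17:30 (invert busy blocks within the working day).
Grace free: 09:35-12:55, 15:05-17:10.
Ulla free: 09:00-10:50, 10:55-14:00, 14:15-15:40.
Yosef: free for 16:15-16:55. Erik: not fully free for 16:15-16:55. Zara: not fully free for 16:15-16:55. Emeka: free for 16:15-16:55. Grace: free for 16:15-16:55. Ulla: not fully free for 16:15-16:55.

Erik, Ulla, Zara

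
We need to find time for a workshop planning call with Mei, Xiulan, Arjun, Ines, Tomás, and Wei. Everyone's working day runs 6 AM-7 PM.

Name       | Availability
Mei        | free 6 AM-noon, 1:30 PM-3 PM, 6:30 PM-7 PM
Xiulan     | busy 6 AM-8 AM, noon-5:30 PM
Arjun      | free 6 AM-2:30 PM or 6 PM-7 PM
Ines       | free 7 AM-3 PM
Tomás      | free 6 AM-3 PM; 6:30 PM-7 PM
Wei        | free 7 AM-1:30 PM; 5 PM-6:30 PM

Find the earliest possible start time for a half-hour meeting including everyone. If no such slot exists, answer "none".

08:00

Mei free: 06:00-12:00, 13:30-15:00, 18:30-19:00.
Xiulan free: 08:00-12:00, 17:30-19:00 (invert busy blocks within the working day).
Arjun free: 06:00-14:30, 18:00-19:00.
Ines free: 07:00-15:00.
Tomás free: 06:00-15:00, 18:30-19:00.
Wei free: 07:00-13:30, 17:00-18:30.
Mei ∩ Xiulan: 08:00-12:00, 18:30-19:00.
Mei ∩ Xiulan ∩ Arjun: 08:00-12:00, 18:30-19:00.
Mei ∩ Xiulan ∩ Arjun ∩ Ines: 08:00-12:00.
Mei ∩ Xiulan ∩ Arjun ∩ Ines ∩ Tomás: 08:00-12:00.
Mei ∩ Xiulan ∩ Arjun ∩ Ines ∩ Tomás ∩ Wei: 08:00-12:00.
The first common window of at least 30 minutes is 08:00-12:00, so the earliest start is 08:00.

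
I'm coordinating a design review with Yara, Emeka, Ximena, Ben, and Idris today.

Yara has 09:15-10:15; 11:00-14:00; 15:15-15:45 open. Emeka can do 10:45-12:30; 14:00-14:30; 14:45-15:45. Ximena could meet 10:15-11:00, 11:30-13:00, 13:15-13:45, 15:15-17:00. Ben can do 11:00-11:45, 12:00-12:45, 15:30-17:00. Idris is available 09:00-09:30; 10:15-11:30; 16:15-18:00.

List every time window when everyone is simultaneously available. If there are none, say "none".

none

Yara ∩ Emeka: 11:00-12:30, 15:15-15:45.
Yara ∩ Emeka ∩ Ximena: 11:30-12:30, 15:15-15:45.
Yara ∩ Emeka ∩ Ximena ∩ Ben: 11:30-11:45, 12:00-12:30, 15:30-15:45.
Yara ∩ Emeka ∩ Ximena ∩ Ben ∩ Idris: ∅.
There is no time when everyone is free.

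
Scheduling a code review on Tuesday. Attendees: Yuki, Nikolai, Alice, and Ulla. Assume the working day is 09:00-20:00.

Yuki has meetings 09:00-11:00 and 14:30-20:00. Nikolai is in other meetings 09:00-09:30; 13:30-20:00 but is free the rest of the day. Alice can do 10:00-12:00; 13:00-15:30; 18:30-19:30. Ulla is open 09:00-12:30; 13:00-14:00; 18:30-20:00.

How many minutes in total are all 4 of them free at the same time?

Yuki free: 11:00-14:30 (invert busy blocks within the working day).
Nikolai free: 09:30-13:30 (invert busy blocks within the working day).
Alice free: 10:00-12:00, 13:00-15:30, 18:30-19:30.
Ulla free: 09:00-12:30, 13:00-14:00, 18:30-20:00.
Yuki ∩ Nikolai: 11:00-13:30.
Yuki ∩ Nikolai ∩ Alice: 11:00-12:00, 13:00-13:30.
Yuki ∩ Nikolai ∩ Alice ∩ Ulla: 11:00-12:00, 13:00-13:30.
Summing the common windows: 60 + 30 = 90 minutes.

90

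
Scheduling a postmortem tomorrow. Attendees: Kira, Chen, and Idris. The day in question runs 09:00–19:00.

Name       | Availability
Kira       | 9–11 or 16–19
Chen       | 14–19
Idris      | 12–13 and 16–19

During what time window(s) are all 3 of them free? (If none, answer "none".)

Kira ∩ Chen: 16:00-19:00.
Kira ∩ Chen ∩ Idris: 16:00-19:00.
So the common availability across everyone is 16:00-19:00.

16:00-19:00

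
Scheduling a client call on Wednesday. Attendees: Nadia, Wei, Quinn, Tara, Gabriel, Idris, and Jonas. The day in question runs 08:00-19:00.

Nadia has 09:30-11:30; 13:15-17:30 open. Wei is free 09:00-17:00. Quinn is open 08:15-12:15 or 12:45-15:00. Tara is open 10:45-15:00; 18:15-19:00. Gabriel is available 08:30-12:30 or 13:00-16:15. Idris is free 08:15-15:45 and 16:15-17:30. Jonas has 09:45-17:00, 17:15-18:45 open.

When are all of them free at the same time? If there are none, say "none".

10:45-11:30, 13:15-15:00

Nadia ∩ Wei: 09:30-11:30, 13:15-17:00.
Nadia ∩ Wei ∩ Quinn: 09:30-11:30, 13:15-15:00.
Nadia ∩ Wei ∩ Quinn ∩ Tara: 10:45-11:30, 13:15-15:00.
Nadia ∩ Wei ∩ Quinn ∩ Tara ∩ Gabriel: 10:45-11:30, 13:15-15:00.
Nadia ∩ Wei ∩ Quinn ∩ Tara ∩ Gabriel ∩ Idris: 10:45-11:30, 13:15-15:00.
Nadia ∩ Wei ∩ Quinn ∩ Tara ∩ Gabriel ∩ Idris ∩ Jonas: 10:45-11:30, 13:15-15:00.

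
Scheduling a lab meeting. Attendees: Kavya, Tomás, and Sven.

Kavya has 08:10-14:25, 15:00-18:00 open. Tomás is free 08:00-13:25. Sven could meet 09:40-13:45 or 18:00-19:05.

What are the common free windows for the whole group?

09:40-13:25

Kavya ∩ Tomás: 08:10-13:25.
Kavya ∩ Tomás ∩ Sven: 09:40-13:25.
So the common availability across everyone is 09:40-13:25.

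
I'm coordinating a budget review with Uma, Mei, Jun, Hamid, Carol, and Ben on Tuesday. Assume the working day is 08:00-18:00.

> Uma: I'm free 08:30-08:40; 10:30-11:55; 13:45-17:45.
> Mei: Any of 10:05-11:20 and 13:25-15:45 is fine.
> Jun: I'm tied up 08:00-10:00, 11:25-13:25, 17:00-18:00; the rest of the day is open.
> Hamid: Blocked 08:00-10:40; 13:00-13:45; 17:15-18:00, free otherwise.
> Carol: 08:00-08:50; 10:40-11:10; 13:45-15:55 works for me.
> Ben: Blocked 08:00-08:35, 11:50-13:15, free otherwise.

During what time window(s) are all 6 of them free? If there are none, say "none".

Uma free: 08:30-08:40, 10:30-11:55, 13:45-17:45.
Mei free: 10:05-11:20, 13:25-15:45.
Jun free: 10:00-11:25, 13:25-17:00 (invert busy blocks within the working day).
Hamid free: 10:40-13:00, 13:45-17:15 (invert busy blocks within the working day).
Carol free: 08:00-08:50, 10:40-11:10, 13:45-15:55.
Ben free: 08:35-11:50, 13:15-18:00 (invert busy blocks within the working day).
Uma ∩ Mei: 10:30-11:20, 13:45-15:45.
Uma ∩ Mei ∩ Jun: 10:30-11:20, 13:45-15:45.
Uma ∩ Mei ∩ Jun ∩ Hamid: 10:40-11:20, 13:45-15:45.
Uma ∩ Mei ∩ Jun ∩ Hamid ∩ Carol: 10:40-11:10, 13:45-15:45.
Uma ∩ Mei ∩ Jun ∩ Hamid ∩ Carol ∩ Ben: 10:40-11:10, 13:45-15:45.

10:40-11:10, 13:45-15:45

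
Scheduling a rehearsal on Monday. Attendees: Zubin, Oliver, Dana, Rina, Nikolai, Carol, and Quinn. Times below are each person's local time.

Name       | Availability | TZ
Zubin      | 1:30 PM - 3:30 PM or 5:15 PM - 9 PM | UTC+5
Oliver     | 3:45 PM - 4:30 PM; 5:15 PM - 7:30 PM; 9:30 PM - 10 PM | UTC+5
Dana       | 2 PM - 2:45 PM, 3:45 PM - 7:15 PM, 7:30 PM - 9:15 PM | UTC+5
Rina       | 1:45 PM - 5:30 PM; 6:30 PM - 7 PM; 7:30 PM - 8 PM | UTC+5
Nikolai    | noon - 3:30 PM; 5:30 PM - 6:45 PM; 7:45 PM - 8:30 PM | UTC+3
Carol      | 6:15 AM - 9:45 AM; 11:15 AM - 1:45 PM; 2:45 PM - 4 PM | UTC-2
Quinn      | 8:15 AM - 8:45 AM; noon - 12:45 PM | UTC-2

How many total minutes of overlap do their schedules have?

Zubin in UTC: 08:30-10:30, 12:15-16:00 (subtract 5h to convert from UTC+5).
Oliver in UTC: 10:45-11:30, 12:15-14:30, 16:30-17:00 (subtract 5h to convert from UTC+5).
Dana in UTC: 09:00-09:45, 10:45-14:15, 14:30-16:15 (subtract 5h to convert from UTC+5).
Rina in UTC: 08:45-12:30, 13:30-14:00, 14:30-15:00 (subtract 5h to convert from UTC+5).
Nikolai in UTC: 09:00-12:30, 14:30-15:45, 16:45-17:30 (subtract 3h to convert from UTC+3).
Carol in UTC: 08:15-11:45, 13:15-15:45, 16:45-18:00 (add 2h to convert from UTC-2).
Quinn in UTC: 10:15-10:45, 14:00-14:45 (add 2h to convert from UTC-2).
Zubin ∩ Oliver: 12:15-14:30.
Zubin ∩ Oliver ∩ Dana: 12:15-14:15.
Zubin ∩ Oliver ∩ Dana ∩ Rina: 12:15-12:30, 13:30-14:00.
Zubin ∩ Oliver ∩ Dana ∩ Rina ∩ Nikolai: 12:15-12:30.
Zubin ∩ Oliver ∩ Dana ∩ Rina ∩ Nikolai ∩ Carol: ∅.
Zubin ∩ Oliver ∩ Dana ∩ Rina ∩ Nikolai ∩ Carol ∩ Quinn: ∅.
There is no time when everyone is free.
There is no common window, so the total is 0 minutes.

0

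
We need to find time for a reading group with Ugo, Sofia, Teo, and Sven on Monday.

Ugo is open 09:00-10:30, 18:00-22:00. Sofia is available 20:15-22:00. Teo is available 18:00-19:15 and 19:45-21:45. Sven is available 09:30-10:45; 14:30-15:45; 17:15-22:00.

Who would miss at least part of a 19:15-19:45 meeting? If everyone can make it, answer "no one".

Ugo: free for 19:15-19:45. Sofia: not fully free for 19:15-19:45. Teo: not fully free for 19:15-19:45. Sven: free for 19:15-19:45.

Sofia, Teo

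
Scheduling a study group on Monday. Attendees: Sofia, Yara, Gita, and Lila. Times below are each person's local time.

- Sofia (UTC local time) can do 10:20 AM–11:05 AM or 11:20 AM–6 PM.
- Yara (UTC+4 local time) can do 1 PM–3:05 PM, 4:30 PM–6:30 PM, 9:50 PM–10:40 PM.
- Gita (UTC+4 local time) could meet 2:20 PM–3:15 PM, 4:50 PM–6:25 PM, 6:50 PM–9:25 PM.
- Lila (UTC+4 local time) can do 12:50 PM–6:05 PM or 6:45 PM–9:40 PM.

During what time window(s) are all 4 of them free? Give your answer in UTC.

Sofia in UTC: 10:20-11:05, 11:20-18:00.
Yara in UTC: 09:00-11:05, 12:30-14:30, 17:50-18:40 (subtract 4h to convert from UTC+4).
Gita in UTC: 10:20-11:15, 12:50-14:25, 14:50-17:25 (subtract 4h to convert from UTC+4).
Lila in UTC: 08:50-14:05, 14:45-17:40 (subtract 4h to convert from UTC+4).
Sofia ∩ Yara: 10:20-11:05, 12:30-14:30, 17:50-18:00.
Sofia ∩ Yara ∩ Gita: 10:20-11:05, 12:50-14:25.
Sofia ∩ Yara ∩ Gita ∩ Lila: 10:20-11:05, 12:50-14:05.

10:20-11:05, 12:50-14:05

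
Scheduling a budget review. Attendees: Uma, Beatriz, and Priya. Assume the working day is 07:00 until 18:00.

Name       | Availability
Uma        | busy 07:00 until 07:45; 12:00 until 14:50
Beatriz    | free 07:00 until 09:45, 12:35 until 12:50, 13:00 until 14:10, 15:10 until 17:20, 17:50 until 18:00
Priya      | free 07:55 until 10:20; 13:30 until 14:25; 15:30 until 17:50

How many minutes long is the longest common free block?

110

Uma free: 07:45-12:00, 14:50-18:00 (invert busy blocks within the working day).
Beatriz free: 07:00-09:45, 12:35-12:50, 13:00-14:10, 15:10-17:20, 17:50-18:00.
Priya free: 07:55-10:20, 13:30-14:25, 15:30-17:50.
Uma ∩ Beatriz: 07:45-09:45, 15:10-17:20, 17:50-18:00.
Uma ∩ Beatriz ∩ Priya: 07:55-09:45, 15:30-17:20.
The longest is 07:55-09:45 at 110 minutes.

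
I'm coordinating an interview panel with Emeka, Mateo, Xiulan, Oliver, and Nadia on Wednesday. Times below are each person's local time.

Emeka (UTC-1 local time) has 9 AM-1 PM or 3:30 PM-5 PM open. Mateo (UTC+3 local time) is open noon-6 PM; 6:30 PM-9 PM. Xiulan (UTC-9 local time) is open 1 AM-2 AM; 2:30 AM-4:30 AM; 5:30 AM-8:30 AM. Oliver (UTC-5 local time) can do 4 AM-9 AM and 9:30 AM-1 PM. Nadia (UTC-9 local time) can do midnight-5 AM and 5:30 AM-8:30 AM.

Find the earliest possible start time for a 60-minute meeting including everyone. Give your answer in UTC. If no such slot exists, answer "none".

Emeka in UTC: 10:00-14:00, 16:30-18:00 (add 1h to convert from UTC-1).
Mateo in UTC: 09:00-15:00, 15:30-18:00 (subtract 3h to convert from UTC+3).
Xiulan in UTC: 10:00-11:00, 11:30-13:30, 14:30-17:30 (add 9h to convert from UTC-9).
Oliver in UTC: 09:00-14:00, 14:30-18:00 (add 5h to convert from UTC-5).
Nadia in UTC: 09:00-14:00, 14:30-17:30 (add 9h to convert from UTC-9).
Emeka ∩ Mateo: 10:00-14:00, 16:30-18:00.
Emeka ∩ Mateo ∩ Xiulan: 10:00-11:00, 11:30-13:30, 16:30-17:30.
Emeka ∩ Mateo ∩ Xiulan ∩ Oliver: 10:00-11:00, 11:30-13:30, 16:30-17:30.
Emeka ∩ Mateo ∩ Xiulan ∩ Oliver ∩ Nadia: 10:00-11:00, 11:30-13:30, 16:30-17:30.
Those are the intersection windows.
The first common window of at least 60 minutes is 10:00-11:00, so the earliest start is 10:00.

10:00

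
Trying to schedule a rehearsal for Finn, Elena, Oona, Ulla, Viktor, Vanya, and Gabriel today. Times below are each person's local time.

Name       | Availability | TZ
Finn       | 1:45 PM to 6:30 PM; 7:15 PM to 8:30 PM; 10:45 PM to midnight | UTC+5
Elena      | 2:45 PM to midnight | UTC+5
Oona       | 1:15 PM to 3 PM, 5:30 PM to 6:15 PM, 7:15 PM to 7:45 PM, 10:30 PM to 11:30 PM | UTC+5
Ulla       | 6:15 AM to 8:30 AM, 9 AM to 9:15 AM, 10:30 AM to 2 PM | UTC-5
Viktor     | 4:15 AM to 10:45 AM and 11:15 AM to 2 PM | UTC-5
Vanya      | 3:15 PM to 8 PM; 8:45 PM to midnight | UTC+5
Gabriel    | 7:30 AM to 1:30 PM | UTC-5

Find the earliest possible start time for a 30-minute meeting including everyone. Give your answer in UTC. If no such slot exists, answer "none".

12:30

Finn in UTC: 08:45-13:30, 14:15-15:30, 17:45-19:00 (subtract 5h to convert from UTC+5).
Elena in UTC: 09:45-19:00 (subtract 5h to convert from UTC+5).
Oona in UTC: 08:15-10:00, 12:30-13:15, 14:15-14:45, 17:30-18:30 (subtract 5h to convert from UTC+5).
Ulla in UTC: 11:15-13:30, 14:00-14:15, 15:30-19:00 (add 5h to convert from UTC-5).
Viktor in UTC: 09:15-15:45, 16:15-19:00 (add 5h to convert from UTC-5).
Vanya in UTC: 10:15-15:00, 15:45-19:00 (subtract 5h to convert from UTC+5).
Gabriel in UTC: 12:30-18:30 (add 5h to convert from UTC-5).
Finn ∩ Elena: 09:45-13:30, 14:15-15:30, 17:45-19:00.
Finn ∩ Elena ∩ Oona: 09:45-10:00, 12:30-13:15, 14:15-14:45, 17:45-18:30.
Finn ∩ Elena ∩ Oona ∩ Ulla: 12:30-13:15, 17:45-18:30.
Finn ∩ Elena ∩ Oona ∩ Ulla ∩ Viktor: 12:30-13:15, 17:45-18:30.
Finn ∩ Elena ∩ Oona ∩ Ulla ∩ Viktor ∩ Vanya: 12:30-13:15, 17:45-18:30.
Finn ∩ Elena ∩ Oona ∩ Ulla ∩ Viktor ∩ Vanya ∩ Gabriel: 12:30-13:15, 17:45-18:30.
Those are the intersection windows.
The first common window of at least 30 minutes is 12:30-13:15, so the earliest start is 12:30.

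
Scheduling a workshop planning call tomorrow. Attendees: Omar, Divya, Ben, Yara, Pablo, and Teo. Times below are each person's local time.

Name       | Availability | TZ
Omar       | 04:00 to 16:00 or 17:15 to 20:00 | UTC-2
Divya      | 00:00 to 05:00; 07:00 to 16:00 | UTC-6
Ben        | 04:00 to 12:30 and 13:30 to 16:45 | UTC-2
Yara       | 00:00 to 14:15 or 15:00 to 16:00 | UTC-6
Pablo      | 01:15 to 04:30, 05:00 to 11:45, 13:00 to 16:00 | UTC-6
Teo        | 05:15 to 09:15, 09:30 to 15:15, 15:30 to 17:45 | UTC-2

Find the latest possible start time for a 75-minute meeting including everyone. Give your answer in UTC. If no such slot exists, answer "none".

16:00

Omar in UTC: 06:00-18:00, 19:15-22:00 (add 2h to convert from UTC-2).
Divya in UTC: 06:00-11:00, 13:00-22:00 (add 6h to convert from UTC-6).
Ben in UTC: 06:00-14:30, 15:30-18:45 (add 2h to convert from UTC-2).
Yara in UTC: 06:00-20:15, 21:00-22:00 (add 6h to convert from UTC-6).
Pablo in UTC: 07:15-10:30, 11:00-17:45, 19:00-22:00 (add 6h to convert from UTC-6).
Teo in UTC: 07:15-11:15, 11:30-17:15, 17:30-19:45 (add 2h to convert from UTC-2).
Omar ∩ Divya: 06:00-11:00, 13:00-18:00, 19:15-22:00.
Omar ∩ Divya ∩ Ben: 06:00-11:00, 13:00-14:30, 15:30-18:00.
Omar ∩ Divya ∩ Ben ∩ Yara: 06:00-11:00, 13:00-14:30, 15:30-18:00.
Omar ∩ Divya ∩ Ben ∩ Yara ∩ Pablo: 07:15-10:30, 13:00-14:30, 15:30-17:45.
Omar ∩ Divya ∩ Ben ∩ Yara ∩ Pablo ∩ Teo: 07:15-10:30, 13:00-14:30, 15:30-17:15, 17:30-17:45.
The last common window of at least 75 minutes is 15:30-17:15; a 75-minute meeting can start as late as 16:00 and still end by 17:15.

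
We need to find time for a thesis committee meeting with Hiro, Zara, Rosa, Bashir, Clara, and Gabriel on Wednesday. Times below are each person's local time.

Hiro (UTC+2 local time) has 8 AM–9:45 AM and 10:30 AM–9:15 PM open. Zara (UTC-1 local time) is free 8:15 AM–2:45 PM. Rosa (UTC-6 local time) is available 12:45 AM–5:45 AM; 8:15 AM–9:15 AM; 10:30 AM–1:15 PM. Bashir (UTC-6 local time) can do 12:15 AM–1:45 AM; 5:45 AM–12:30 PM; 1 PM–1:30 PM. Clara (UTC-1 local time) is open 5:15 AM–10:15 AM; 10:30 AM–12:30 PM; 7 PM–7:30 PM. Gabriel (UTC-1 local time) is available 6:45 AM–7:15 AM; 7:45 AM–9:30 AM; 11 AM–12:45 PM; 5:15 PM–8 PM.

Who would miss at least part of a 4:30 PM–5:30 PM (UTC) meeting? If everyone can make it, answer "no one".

Clara, Gabriel, Zara

Hiro in UTC: 06:00-07:45, 08:30-19:15 (subtract 2h to convert from UTC+2).
Zara in UTC: 09:15-15:45 (add 1h to convert from UTC-1).
Rosa in UTC: 06:45-11:45, 14:15-15:15, 16:30-19:15 (add 6h to convert from UTC-6).
Bashir in UTC: 06:15-07:45, 11:45-18:30, 19:00-19:30 (add 6h to convert from UTC-6).
Clara in UTC: 06:15-11:15, 11:30-13:30, 20:00-20:30 (add 1h to convert from UTC-1).
Gabriel in UTC: 07:45-08:15, 08:45-10:30, 12:00-13:45, 18:15-21:00 (add 1h to convert from UTC-1).
Hiro: free for 16:30-17:30. Zara: not fully free for 16:30-17:30. Rosa: free for 16:30-17:30. Bashir: free for 16:30-17:30. Clara: not fully free for 16:30-17:30. Gabriel: not fully free for 16:30-17:30.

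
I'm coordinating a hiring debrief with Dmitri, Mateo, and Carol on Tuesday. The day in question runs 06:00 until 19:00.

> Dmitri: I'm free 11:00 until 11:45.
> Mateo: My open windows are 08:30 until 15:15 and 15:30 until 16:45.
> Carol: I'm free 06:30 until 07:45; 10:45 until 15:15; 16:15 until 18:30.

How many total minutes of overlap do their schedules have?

45

Dmitri ∩ Mateo: 11:00-11:45.
Dmitri ∩ Mateo ∩ Carol: 11:00-11:45.
Those are the intersection windows.
That's a single block of 45 minutes.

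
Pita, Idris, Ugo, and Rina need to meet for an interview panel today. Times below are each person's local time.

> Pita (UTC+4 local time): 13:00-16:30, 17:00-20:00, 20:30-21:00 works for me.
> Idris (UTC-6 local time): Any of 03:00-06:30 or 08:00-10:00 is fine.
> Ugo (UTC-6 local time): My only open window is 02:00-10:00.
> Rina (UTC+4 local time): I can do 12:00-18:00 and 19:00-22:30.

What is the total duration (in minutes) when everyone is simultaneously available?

Pita in UTC: 09:00-12:30, 13:00-16:00, 16:30-17:00 (subtract 4h to convert from UTC+4).
Idris in UTC: 09:00-12:30, 14:00-16:00 (add 6h to convert from UTC-6).
Ugo in UTC: 08:00-16:00 (add 6h to convert from UTC-6).
Rina in UTC: 08:00-14:00, 15:00-18:30 (subtract 4h to convert from UTC+4).
Pita ∩ Idris: 09:00-12:30, 14:00-16:00.
Pita ∩ Idris ∩ Ugo: 09:00-12:30, 14:00-16:00.
Pita ∩ Idris ∩ Ugo ∩ Rina: 09:00-12:30, 15:00-16:00.
Summing the common windows: 210 + 60 = 270 minutes.

270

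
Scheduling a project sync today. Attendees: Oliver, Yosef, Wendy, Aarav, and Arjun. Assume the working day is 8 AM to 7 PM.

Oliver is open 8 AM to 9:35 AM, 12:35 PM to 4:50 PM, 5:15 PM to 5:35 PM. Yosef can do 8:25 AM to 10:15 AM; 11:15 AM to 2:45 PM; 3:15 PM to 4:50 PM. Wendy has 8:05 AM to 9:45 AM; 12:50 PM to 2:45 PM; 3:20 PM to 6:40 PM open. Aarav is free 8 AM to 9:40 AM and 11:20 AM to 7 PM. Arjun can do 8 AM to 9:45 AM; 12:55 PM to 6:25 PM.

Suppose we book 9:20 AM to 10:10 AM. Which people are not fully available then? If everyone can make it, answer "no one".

Oliver: not fully free for 09:20-10:10. Yosef: free for 09:20-10:10. Wendy: not fully free for 09:20-10:10. Aarav: not fully free for 09:20-10:10. Arjun: not fully free for 09:20-10:10.

Aarav, Arjun, Oliver, Wendy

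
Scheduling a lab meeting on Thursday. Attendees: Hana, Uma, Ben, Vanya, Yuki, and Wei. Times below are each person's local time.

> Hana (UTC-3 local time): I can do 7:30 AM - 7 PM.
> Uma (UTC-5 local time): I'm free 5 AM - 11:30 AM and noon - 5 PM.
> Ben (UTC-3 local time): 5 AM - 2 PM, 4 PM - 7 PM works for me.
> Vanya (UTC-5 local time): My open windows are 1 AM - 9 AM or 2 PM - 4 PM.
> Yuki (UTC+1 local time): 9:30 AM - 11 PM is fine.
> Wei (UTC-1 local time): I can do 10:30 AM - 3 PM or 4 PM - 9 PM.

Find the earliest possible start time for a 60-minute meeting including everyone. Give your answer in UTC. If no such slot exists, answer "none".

11:30

Hana in UTC: 10:30-22:00 (add 3h to convert from UTC-3).
Uma in UTC: 10:00-16:30, 17:00-22:00 (add 5h to convert from UTC-5).
Ben in UTC: 08:00-17:00, 19:00-22:00 (add 3h to convert from UTC-3).
Vanya in UTC: 06:00-14:00, 19:00-21:00 (add 5h to convert from UTC-5).
Yuki in UTC: 08:30-22:00 (subtract 1h to convert from UTC+1).
Wei in UTC: 11:30-16:00, 17:00-22:00 (add 1h to convert from UTC-1).
Hana ∩ Uma: 10:30-16:30, 17:00-22:00.
Hana ∩ Uma ∩ Ben: 10:30-16:30, 19:00-22:00.
Hana ∩ Uma ∩ Ben ∩ Vanya: 10:30-14:00, 19:00-21:00.
Hana ∩ Uma ∩ Ben ∩ Vanya ∩ Yuki: 10:30-14:00, 19:00-21:00.
Hana ∩ Uma ∩ Ben ∩ Vanya ∩ Yuki ∩ Wei: 11:30-14:00, 19:00-21:00.
The first common window of at least 60 minutes is 11:30-14:00, so the earliest start is 11:30.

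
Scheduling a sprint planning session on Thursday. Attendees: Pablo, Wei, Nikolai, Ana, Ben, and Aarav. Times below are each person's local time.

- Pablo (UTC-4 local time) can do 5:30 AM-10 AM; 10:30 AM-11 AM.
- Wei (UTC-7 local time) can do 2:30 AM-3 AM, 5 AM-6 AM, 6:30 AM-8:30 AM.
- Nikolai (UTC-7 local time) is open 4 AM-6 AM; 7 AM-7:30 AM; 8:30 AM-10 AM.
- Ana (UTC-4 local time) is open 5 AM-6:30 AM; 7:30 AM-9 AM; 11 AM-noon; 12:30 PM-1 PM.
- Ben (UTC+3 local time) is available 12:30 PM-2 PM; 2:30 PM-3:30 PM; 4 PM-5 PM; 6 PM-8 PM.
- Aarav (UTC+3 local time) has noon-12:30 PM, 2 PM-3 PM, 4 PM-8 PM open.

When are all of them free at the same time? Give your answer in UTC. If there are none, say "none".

Pablo in UTC: 09:30-14:00, 14:30-15:00 (add 4h to convert from UTC-4).
Wei in UTC: 09:30-10:00, 12:00-13:00, 13:30-15:30 (add 7h to convert from UTC-7).
Nikolai in UTC: 11:00-13:00, 14:00-14:30, 15:30-17:00 (add 7h to convert from UTC-7).
Ana in UTC: 09:00-10:30, 11:30-13:00, 15:00-16:00, 16:30-17:00 (add 4h to convert from UTC-4).
Ben in UTC: 09:30-11:00, 11:30-12:30, 13:00-14:00, 15:00-17:00 (subtract 3h to convert from UTC+3).
Aarav in UTC: 09:00-09:30, 11:00-12:00, 13:00-17:00 (subtract 3h to convert from UTC+3).
Pablo ∩ Wei: 09:30-10:00, 12:00-13:00, 13:30-14:00, 14:30-15:00.
Pablo ∩ Wei ∩ Nikolai: 12:00-13:00.
Pablo ∩ Wei ∩ Nikolai ∩ Ana: 12:00-13:00.
Pablo ∩ Wei ∩ Nikolai ∩ Ana ∩ Ben: 12:00-12:30.
Pablo ∩ Wei ∩ Nikolai ∩ Ana ∩ Ben ∩ Aarav: ∅.
There is no time when everyone is free.

none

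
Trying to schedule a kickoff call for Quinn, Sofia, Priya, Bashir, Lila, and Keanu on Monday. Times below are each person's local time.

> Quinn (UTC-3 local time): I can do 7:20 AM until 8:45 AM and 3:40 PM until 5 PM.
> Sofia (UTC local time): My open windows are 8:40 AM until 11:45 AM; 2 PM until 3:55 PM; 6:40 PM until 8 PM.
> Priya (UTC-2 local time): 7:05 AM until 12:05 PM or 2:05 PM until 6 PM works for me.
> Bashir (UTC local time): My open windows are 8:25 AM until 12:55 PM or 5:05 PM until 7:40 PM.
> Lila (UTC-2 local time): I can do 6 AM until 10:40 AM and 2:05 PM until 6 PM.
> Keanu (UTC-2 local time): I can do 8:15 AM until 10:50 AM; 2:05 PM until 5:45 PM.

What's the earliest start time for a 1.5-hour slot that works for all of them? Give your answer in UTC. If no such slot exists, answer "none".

Quinn in UTC: 10:20-11:45, 18:40-20:00 (add 3h to convert from UTC-3).
Sofia in UTC: 08:40-11:45, 14:00-15:55, 18:40-20:00.
Priya in UTC: 09:05-14:05, 16:05-20:00 (add 2h to convert from UTC-2).
Bashir in UTC: 08:25-12:55, 17:05-19:40.
Lila in UTC: 08:00-12:40, 16:05-20:00 (add 2h to convert from UTC-2).
Keanu in UTC: 10:15-12:50, 16:05-19:45 (add 2h to convert from UTC-2).
Quinn ∩ Sofia: 10:20-11:45, 18:40-20:00.
Quinn ∩ Sofia ∩ Priya: 10:20-11:45, 18:40-20:00.
Quinn ∩ Sofia ∩ Priya ∩ Bashir: 10:20-11:45, 18:40-19:40.
Quinn ∩ Sofia ∩ Priya ∩ Bashir ∩ Lila: 10:20-11:45, 18:40-19:40.
Quinn ∩ Sofia ∩ Priya ∩ Bashir ∩ Lila ∩ Keanu: 10:20-11:45, 18:40-19:40.
No common window is at least 90 minutes long.

none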